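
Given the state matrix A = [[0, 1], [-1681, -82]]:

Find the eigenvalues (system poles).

det(A - λI) = λ² - (-82)λ + 1681 = (λ - (-41))(λ - (-41)). Eigenvalues: -41, -41.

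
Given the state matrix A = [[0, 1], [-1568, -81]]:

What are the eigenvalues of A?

det(A - λI) = λ² - (-81)λ + 1568 = (λ - (-49))(λ - (-32)). Eigenvalues: -49, -32.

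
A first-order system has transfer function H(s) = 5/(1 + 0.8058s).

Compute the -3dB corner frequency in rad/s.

Corner frequency = 1/τ = 1/0.8058 = 1.241 rad/s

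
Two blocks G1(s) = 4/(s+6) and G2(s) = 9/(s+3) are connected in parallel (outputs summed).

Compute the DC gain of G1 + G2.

Parallel: G_eq = G1 + G2. DC gain = G1(0) + G2(0) = 4/6 + 9/3 = 0.6667 + 3 = 3.6667.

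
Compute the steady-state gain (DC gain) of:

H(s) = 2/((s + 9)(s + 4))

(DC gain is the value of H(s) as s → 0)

DC gain = H(0) = 2/(9 × 4) = 2/36 = 0.0556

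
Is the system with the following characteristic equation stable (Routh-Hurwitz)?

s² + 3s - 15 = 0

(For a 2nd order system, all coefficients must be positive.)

Coefficients: 1, 3, -15. c=-15 not positive, so system is unstable.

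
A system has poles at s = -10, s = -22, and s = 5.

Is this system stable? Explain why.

Pole(s) at s = 5 are not in the left half-plane. System is unstable.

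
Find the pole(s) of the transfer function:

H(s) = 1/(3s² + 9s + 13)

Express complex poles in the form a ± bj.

Discriminant = 9² - 4×3×13 = 81 - 156 = -75 < 0, so the poles are a complex conjugate pair s = (-9 ± j√75)/(2×3). Real part = -9/(2×3) = -9/6 = -1.5; imaginary part = ±√75/(2×3) ≈ 1.4434. Poles: s = -1.5 ± 1.4434j.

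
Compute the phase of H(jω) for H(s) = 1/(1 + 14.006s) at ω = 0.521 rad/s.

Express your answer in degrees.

Phase = -arctan(ωτ) = -arctan(0.521 × 14.006) = -82.2°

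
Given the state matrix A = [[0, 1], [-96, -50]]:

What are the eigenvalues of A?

det(A - λI) = λ² - (-50)λ + 96 = (λ - (-2))(λ - (-48)). Eigenvalues: -2, -48.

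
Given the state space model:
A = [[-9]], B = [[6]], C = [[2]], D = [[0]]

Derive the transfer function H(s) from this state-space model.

(sI - A)⁻¹ = 1/(s + 9). H(s) = 2 × 6/(s + 9) + 0 = 12/(s + 9).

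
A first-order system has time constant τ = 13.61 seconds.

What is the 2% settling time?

For first-order system, 2% settling time ≈ 4τ = 4 × 13.61 = 54.44 s.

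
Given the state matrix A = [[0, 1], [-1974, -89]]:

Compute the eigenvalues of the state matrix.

det(A - λI) = λ² - (-89)λ + 1974 = (λ - (-47))(λ - (-42)). Eigenvalues: -47, -42.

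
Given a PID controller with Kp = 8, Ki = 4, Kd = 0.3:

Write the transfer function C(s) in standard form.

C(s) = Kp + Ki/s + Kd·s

Substituting values: C(s) = 8 + 4/s + 0.3s = (0.3s² + 8s + 4)/s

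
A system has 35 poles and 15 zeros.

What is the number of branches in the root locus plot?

Root locus has n branches where n = number of poles = 35.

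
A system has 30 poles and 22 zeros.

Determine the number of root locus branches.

Root locus has n branches where n = number of poles = 30.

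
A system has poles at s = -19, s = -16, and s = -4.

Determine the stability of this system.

All poles are in the left half-plane. System is stable.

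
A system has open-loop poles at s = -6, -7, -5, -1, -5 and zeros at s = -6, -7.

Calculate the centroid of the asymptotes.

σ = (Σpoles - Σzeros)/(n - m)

σ = (Σpoles - Σzeros)/(n - m) = (-24 - (-13))/(5 - 2) = -11/3 = -3.67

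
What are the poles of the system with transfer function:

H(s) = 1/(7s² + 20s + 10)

Discriminant = 20² - 4×7×10 = 400 - 280 = 120 > 0, so two distinct real poles. Using quadratic formula: s = (-20 ± √120)/(2×7) = (-20 ± √120)/14, with √120 ≈ 10.9545. s₁ ≈ -0.6461, s₂ ≈ -2.2110. Poles: s₁ = -0.6461, s₂ = -2.2110.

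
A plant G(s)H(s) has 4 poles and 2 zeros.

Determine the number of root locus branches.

Root locus has n branches where n = number of poles = 4.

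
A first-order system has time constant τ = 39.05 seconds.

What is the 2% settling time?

For first-order system, 2% settling time ≈ 4τ = 4 × 39.05 = 156.2 s.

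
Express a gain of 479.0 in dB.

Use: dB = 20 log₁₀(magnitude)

dB = 20 log₁₀(479.0) = 53.6 dB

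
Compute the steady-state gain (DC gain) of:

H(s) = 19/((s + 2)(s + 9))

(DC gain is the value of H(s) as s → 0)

DC gain = H(0) = 19/(2 × 9) = 19/18 = 1.0556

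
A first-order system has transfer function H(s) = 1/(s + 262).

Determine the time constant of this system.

For H(s) = 1/(s + 1/τ), the pole is at -1/τ = -262, so τ = 1/262 = 0.0038 s.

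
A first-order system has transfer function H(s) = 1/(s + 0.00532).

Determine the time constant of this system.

For H(s) = 1/(s + 1/τ), the pole is at -1/τ = -0.00532, so τ = 1/0.00532 = 188 s.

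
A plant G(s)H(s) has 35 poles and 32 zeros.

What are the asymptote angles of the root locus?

n - m = 35 - 32 = 3. Angles: θk = (2k + 1)·180°/3 = 60°, 180°, 300°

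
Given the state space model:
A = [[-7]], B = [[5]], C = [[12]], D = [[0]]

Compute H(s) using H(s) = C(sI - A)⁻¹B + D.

(sI - A)⁻¹ = 1/(s + 7). H(s) = 12 × 5/(s + 7) + 0 = 60/(s + 7).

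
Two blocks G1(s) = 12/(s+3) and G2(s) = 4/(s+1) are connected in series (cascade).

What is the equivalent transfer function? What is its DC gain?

Series: multiply transfer functions. G_eq = 12/(s+3) × 4/(s+1) = 48/((s+3)(s+1)). DC gain = 48/(3×1) = 16.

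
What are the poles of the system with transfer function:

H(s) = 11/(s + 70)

Pole is where denominator = 0: s + 70 = 0, so s = -70.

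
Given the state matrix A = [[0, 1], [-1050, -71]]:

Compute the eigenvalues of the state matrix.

det(A - λI) = λ² - (-71)λ + 1050 = (λ - (-21))(λ - (-50)). Eigenvalues: -21, -50.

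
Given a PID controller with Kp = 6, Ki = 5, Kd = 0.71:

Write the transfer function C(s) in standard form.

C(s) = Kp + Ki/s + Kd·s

Substituting values: C(s) = 6 + 5/s + 0.71s = (0.71s² + 6s + 5)/s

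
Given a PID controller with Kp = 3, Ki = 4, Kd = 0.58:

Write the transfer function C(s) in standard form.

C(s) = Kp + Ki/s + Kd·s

Substituting values: C(s) = 3 + 4/s + 0.58s = (0.58s² + 3s + 4)/s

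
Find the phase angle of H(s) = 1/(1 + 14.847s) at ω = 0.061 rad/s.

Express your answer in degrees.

Phase = -arctan(ωτ) = -arctan(0.061 × 14.847) = -42.2°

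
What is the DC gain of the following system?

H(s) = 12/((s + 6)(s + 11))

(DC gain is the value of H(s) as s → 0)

DC gain = H(0) = 12/(6 × 11) = 12/66 = 0.1818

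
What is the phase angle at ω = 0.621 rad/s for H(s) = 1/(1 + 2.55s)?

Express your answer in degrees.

Phase = -arctan(ωτ) = -arctan(0.621 × 2.55) = -57.7°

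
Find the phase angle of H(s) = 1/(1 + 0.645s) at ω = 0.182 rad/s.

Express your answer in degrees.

Phase = -arctan(ωτ) = -arctan(0.182 × 0.645) = -6.7°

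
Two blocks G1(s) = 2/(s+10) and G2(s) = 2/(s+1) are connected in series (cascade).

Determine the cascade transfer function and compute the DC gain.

Series: multiply transfer functions. G_eq = 2/(s+10) × 2/(s+1) = 4/((s+10)(s+1)). DC gain = 4/(10×1) = 0.4.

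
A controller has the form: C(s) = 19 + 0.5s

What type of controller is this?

This is a Proportional-Derivative (PD) controller.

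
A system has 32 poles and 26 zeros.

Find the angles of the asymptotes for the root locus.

n - m = 32 - 26 = 6. Angles: θk = (2k + 1)·180°/6 = 30°, 90°, 150°, 210°, 270°, 330°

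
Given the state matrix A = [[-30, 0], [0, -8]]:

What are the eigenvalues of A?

For diagonal matrix, eigenvalues are diagonal entries: λ₁ = -30, λ₂ = -8.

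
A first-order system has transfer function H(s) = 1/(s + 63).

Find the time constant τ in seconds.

For H(s) = 1/(s + 1/τ), the pole is at -1/τ = -63, so τ = 1/63 = 0.0159 s.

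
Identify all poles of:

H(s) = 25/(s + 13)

Pole is where denominator = 0: s + 13 = 0, so s = -13.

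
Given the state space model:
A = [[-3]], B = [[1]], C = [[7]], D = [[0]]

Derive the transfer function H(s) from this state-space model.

(sI - A)⁻¹ = 1/(s + 3). H(s) = 7 × 1/(s + 3) + 0 = 7/(s + 3).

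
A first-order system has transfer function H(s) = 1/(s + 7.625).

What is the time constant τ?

For H(s) = 1/(s + 1/τ), the pole is at -1/τ = -7.625, so τ = 1/7.625 = 0.1311 s.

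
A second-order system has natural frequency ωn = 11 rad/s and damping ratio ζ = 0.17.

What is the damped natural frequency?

ωd = ωn√(1 - ζ²) = 11√(1 - 0.17²) = 10.84 rad/s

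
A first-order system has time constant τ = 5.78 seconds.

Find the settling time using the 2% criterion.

For first-order system, 2% settling time ≈ 4τ = 4 × 5.78 = 23.12 s.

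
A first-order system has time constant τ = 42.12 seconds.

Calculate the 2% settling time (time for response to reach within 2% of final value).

For first-order system, 2% settling time ≈ 4τ = 4 × 42.12 = 168.48 s.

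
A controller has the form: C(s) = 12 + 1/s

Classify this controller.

This is a Proportional-Integral (PI) controller.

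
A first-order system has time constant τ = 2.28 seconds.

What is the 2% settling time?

For first-order system, 2% settling time ≈ 4τ = 4 × 2.28 = 9.12 s.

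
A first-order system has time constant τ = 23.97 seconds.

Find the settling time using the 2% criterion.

For first-order system, 2% settling time ≈ 4τ = 4 × 23.97 = 95.88 s.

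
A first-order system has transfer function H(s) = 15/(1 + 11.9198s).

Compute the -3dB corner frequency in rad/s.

Corner frequency = 1/τ = 1/11.9198 = 0.084 rad/s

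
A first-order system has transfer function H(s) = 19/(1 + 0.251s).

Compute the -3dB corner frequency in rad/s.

Corner frequency = 1/τ = 1/0.251 = 3.984 rad/s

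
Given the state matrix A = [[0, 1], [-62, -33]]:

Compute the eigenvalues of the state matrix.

det(A - λI) = λ² - (-33)λ + 62 = (λ - (-31))(λ - (-2)). Eigenvalues: -31, -2.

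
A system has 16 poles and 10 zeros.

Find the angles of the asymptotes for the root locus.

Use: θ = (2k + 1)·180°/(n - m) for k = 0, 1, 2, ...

n - m = 16 - 10 = 6. Angles: θk = (2k + 1)·180°/6 = 30°, 90°, 150°, 210°, 270°, 330°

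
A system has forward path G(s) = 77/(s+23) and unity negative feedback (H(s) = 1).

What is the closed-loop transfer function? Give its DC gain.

T(s) = G/(1+GH) = [77/(s+23)] / [1 + 77/(s+23)] = 77/(s+23+77) = 77/(s+100). DC gain = 77/100 = 0.77.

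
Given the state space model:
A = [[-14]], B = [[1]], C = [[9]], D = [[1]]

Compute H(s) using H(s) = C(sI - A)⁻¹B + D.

(sI - A)⁻¹ = 1/(s + 14). H(s) = 9×1/(s + 14) + 1 = (s + 23)/(s + 14).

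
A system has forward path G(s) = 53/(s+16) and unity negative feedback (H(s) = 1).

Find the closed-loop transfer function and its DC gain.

T(s) = G/(1+GH) = [53/(s+16)] / [1 + 53/(s+16)] = 53/(s+16+53) = 53/(s+69). DC gain = 53/69 = 0.7681.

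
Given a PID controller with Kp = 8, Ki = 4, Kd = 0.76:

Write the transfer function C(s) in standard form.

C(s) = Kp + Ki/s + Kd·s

Substituting values: C(s) = 8 + 4/s + 0.76s = (0.76s² + 8s + 4)/s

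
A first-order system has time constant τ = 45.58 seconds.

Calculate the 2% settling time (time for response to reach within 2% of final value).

For first-order system, 2% settling time ≈ 4τ = 4 × 45.58 = 182.32 s.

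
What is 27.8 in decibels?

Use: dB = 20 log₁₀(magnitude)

dB = 20 log₁₀(27.8) = 28.9 dB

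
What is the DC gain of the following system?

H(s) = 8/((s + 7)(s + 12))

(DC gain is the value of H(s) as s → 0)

DC gain = H(0) = 8/(7 × 12) = 8/84 = 0.0952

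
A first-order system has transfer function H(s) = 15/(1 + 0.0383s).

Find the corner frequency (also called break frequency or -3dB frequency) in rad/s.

Corner frequency = 1/τ = 1/0.0383 = 26.11 rad/s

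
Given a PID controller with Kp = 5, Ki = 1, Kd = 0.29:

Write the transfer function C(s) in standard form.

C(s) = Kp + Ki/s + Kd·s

Substituting values: C(s) = 5 + 1/s + 0.29s = (0.29s² + 5s + 1)/s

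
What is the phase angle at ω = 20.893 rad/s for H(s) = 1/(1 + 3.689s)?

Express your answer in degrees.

Phase = -arctan(ωτ) = -arctan(20.893 × 3.689) = -89.3°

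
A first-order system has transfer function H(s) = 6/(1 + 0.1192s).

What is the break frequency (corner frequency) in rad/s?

Corner frequency = 1/τ = 1/0.1192 = 8.389 rad/s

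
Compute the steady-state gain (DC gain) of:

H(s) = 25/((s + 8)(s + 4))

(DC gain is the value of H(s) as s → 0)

DC gain = H(0) = 25/(8 × 4) = 25/32 = 0.78125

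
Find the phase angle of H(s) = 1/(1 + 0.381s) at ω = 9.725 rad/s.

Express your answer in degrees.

Phase = -arctan(ωτ) = -arctan(9.725 × 0.381) = -74.9°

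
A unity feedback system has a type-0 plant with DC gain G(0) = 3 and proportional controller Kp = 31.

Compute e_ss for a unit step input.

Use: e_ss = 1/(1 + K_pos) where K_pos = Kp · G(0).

K_pos = Kp · G(0) = 31 × 3 = 93. e_ss = 1/(1 + 93) = 0.0106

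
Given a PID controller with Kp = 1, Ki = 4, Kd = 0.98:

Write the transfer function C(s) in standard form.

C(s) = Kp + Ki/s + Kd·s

Substituting values: C(s) = 1 + 4/s + 0.98s = (0.98s² + s + 4)/s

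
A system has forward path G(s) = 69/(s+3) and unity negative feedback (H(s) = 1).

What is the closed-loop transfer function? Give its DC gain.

T(s) = G/(1+GH) = [69/(s+3)] / [1 + 69/(s+3)] = 69/(s+3+69) = 69/(s+72). DC gain = 69/72 = 0.9583.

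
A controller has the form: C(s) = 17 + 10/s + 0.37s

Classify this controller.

This is a Proportional-Integral-Derivative (PID) controller.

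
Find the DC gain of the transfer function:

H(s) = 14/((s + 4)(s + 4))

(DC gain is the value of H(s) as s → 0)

DC gain = H(0) = 14/(4 × 4) = 14/16 = 0.875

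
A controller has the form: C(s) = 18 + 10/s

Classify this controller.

This is a Proportional-Integral (PI) controller.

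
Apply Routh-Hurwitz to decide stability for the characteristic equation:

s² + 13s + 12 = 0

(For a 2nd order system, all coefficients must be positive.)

Coefficients: 1, 13, 12. All positive, so system is stable.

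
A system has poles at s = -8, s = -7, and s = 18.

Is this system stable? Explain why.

Pole(s) at s = 18 are not in the left half-plane. System is unstable.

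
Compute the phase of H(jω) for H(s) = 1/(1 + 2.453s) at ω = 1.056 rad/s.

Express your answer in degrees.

Phase = -arctan(ωτ) = -arctan(1.056 × 2.453) = -68.9°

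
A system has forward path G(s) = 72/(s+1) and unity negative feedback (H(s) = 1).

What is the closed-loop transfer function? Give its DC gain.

T(s) = G/(1+GH) = [72/(s+1)] / [1 + 72/(s+1)] = 72/(s+1+72) = 72/(s+73). DC gain = 72/73 = 0.9863.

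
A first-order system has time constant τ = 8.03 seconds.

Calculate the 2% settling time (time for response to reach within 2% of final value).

For first-order system, 2% settling time ≈ 4τ = 4 × 8.03 = 32.12 s.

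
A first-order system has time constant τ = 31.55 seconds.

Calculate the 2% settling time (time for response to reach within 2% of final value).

For first-order system, 2% settling time ≈ 4τ = 4 × 31.55 = 126.2 s.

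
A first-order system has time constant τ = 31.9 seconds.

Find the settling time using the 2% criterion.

For first-order system, 2% settling time ≈ 4τ = 4 × 31.9 = 127.6 s.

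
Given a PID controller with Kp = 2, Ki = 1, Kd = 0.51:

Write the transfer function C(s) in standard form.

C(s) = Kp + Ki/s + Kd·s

Substituting values: C(s) = 2 + 1/s + 0.51s = (0.51s² + 2s + 1)/s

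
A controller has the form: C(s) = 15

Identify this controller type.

This is a Proportional (P) controller.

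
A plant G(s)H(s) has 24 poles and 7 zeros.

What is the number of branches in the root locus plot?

Root locus has n branches where n = number of poles = 24.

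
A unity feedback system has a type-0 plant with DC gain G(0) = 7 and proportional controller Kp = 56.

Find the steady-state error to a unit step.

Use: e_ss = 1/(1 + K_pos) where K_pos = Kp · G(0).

K_pos = Kp · G(0) = 56 × 7 = 392. e_ss = 1/(1 + 392) = 0.0025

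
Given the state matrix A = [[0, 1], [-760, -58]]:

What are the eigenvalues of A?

det(A - λI) = λ² - (-58)λ + 760 = (λ - (-20))(λ - (-38)). Eigenvalues: -20, -38.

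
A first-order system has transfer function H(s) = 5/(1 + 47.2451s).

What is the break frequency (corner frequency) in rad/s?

Corner frequency = 1/τ = 1/47.2451 = 0.021 rad/s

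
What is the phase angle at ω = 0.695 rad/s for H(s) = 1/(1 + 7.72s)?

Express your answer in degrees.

Phase = -arctan(ωτ) = -arctan(0.695 × 7.72) = -79.4°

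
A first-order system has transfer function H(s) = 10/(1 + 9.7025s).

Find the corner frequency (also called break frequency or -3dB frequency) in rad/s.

Corner frequency = 1/τ = 1/9.7025 = 0.103 rad/s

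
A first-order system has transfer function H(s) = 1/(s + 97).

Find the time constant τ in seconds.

For H(s) = 1/(s + 1/τ), the pole is at -1/τ = -97, so τ = 1/97 = 0.0103 s.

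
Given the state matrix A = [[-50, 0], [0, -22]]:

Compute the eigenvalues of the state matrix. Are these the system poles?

For diagonal matrix, eigenvalues are diagonal entries: λ₁ = -50, λ₂ = -22. Eigenvalues of A = system poles.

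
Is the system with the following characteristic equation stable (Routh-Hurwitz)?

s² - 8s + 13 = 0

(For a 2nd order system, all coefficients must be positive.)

Coefficients: 1, -8, 13. b=-8 not positive, so system is unstable.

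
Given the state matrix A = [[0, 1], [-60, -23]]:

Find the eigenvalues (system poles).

det(A - λI) = λ² - (-23)λ + 60 = (λ - (-3))(λ - (-20)). Eigenvalues: -3, -20.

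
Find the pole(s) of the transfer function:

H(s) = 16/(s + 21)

Pole is where denominator = 0: s + 21 = 0, so s = -21.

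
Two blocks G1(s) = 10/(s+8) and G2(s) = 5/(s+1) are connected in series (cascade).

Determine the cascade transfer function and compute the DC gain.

Series: multiply transfer functions. G_eq = 10/(s+8) × 5/(s+1) = 50/((s+8)(s+1)). DC gain = 50/(8×1) = 6.25.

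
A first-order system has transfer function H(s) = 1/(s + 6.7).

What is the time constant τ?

For H(s) = 1/(s + 1/τ), the pole is at -1/τ = -6.7, so τ = 1/6.7 = 0.1493 s.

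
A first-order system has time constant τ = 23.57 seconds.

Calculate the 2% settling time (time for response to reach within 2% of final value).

For first-order system, 2% settling time ≈ 4τ = 4 × 23.57 = 94.28 s.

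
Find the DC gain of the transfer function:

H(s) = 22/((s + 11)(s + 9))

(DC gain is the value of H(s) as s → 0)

DC gain = H(0) = 22/(11 × 9) = 22/99 = 0.2222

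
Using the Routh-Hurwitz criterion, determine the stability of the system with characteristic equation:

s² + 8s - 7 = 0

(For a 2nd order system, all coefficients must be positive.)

Coefficients: 1, 8, -7. c=-7 not positive, so system is unstable.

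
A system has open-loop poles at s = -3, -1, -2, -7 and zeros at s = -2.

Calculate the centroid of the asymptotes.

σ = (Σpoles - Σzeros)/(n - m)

σ = (Σpoles - Σzeros)/(n - m) = (-13 - (-2))/(4 - 1) = -11/3 = -3.67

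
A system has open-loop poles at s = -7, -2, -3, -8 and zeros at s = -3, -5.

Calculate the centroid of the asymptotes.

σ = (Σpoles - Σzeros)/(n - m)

σ = (Σpoles - Σzeros)/(n - m) = (-20 - (-8))/(4 - 2) = -12/2 = -6.0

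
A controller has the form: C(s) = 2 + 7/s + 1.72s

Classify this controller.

This is a Proportional-Integral-Derivative (PID) controller.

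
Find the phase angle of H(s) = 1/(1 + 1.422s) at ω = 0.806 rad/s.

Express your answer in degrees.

Phase = -arctan(ωτ) = -arctan(0.806 × 1.422) = -48.9°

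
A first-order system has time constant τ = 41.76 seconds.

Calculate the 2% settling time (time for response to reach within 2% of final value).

For first-order system, 2% settling time ≈ 4τ = 4 × 41.76 = 167.04 s.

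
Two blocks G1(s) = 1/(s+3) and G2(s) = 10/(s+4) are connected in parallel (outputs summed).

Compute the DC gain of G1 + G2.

Parallel: G_eq = G1 + G2. DC gain = G1(0) + G2(0) = 1/3 + 10/4 = 0.3333 + 2.5 = 2.8333.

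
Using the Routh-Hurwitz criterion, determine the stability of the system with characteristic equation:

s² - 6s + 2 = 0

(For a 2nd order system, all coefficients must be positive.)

Coefficients: 1, -6, 2. b=-6 not positive, so system is unstable.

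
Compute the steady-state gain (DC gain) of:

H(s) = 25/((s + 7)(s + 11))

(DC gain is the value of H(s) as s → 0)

DC gain = H(0) = 25/(7 × 11) = 25/77 = 0.3247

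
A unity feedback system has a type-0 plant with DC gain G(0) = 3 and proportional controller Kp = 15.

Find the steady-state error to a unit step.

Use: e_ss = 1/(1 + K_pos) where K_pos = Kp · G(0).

K_pos = Kp · G(0) = 15 × 3 = 45. e_ss = 1/(1 + 45) = 0.0217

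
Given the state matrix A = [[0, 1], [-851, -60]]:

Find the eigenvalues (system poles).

det(A - λI) = λ² - (-60)λ + 851 = (λ - (-23))(λ - (-37)). Eigenvalues: -23, -37.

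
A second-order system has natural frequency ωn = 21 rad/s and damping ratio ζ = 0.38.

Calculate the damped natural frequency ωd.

ωd = ωn√(1 - ζ²) = 21√(1 - 0.38²) = 19.42 rad/s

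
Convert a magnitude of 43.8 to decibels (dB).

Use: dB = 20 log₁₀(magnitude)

dB = 20 log₁₀(43.8) = 32.8 dB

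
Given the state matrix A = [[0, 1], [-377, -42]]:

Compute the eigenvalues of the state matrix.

det(A - λI) = λ² - (-42)λ + 377 = (λ - (-29))(λ - (-13)). Eigenvalues: -29, -13.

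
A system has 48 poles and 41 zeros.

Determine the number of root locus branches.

Root locus has n branches where n = number of poles = 48.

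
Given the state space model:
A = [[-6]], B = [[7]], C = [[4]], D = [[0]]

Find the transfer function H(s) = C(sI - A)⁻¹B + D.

(sI - A)⁻¹ = 1/(s + 6). H(s) = 4 × 7/(s + 6) + 0 = 28/(s + 6).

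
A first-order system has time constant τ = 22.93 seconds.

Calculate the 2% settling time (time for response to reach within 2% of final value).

For first-order system, 2% settling time ≈ 4τ = 4 × 22.93 = 91.72 s.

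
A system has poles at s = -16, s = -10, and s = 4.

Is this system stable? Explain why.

Pole(s) at s = 4 are not in the left half-plane. System is unstable.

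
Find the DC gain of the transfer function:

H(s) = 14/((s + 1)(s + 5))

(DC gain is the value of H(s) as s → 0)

DC gain = H(0) = 14/(1 × 5) = 14/5 = 2.8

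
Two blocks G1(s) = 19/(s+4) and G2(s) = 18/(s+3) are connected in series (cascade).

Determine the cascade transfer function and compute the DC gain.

Series: multiply transfer functions. G_eq = 19/(s+4) × 18/(s+3) = 342/((s+4)(s+3)). DC gain = 342/(4×3) = 28.5.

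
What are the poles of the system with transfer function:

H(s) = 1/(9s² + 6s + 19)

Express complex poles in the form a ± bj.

Discriminant = 6² - 4×9×19 = 36 - 684 = -648 < 0, so the poles are a complex conjugate pair s = (-6 ± j√648)/(2×9). Real part = -6/(2×9) = -6/18 ≈ -0.3333; imaginary part = ±√648/(2×9) ≈ 1.4142. Poles: s = -0.3333 ± 1.4142j.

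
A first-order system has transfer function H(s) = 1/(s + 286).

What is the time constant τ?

For H(s) = 1/(s + 1/τ), the pole is at -1/τ = -286, so τ = 1/286 = 0.0035 s.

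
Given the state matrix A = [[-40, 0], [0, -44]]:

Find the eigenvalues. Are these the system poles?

For diagonal matrix, eigenvalues are diagonal entries: λ₁ = -40, λ₂ = -44. Eigenvalues of A = system poles.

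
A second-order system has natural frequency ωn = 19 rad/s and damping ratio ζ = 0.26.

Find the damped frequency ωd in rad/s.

ωd = ωn√(1 - ζ²) = 19√(1 - 0.26²) = 18.35 rad/s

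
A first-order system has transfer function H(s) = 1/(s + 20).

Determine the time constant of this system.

For H(s) = 1/(s + 1/τ), the pole is at -1/τ = -20, so τ = 1/20 = 0.05 s.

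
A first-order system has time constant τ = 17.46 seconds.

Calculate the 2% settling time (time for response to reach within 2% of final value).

For first-order system, 2% settling time ≈ 4τ = 4 × 17.46 = 69.84 s.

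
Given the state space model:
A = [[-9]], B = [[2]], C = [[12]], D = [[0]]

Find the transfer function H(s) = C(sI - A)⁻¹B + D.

(sI - A)⁻¹ = 1/(s + 9). H(s) = 12 × 2/(s + 9) + 0 = 24/(s + 9).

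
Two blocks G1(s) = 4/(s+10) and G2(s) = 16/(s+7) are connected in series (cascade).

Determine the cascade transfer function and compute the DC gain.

Series: multiply transfer functions. G_eq = 4/(s+10) × 16/(s+7) = 64/((s+10)(s+7)). DC gain = 64/(10×7) = 0.9143.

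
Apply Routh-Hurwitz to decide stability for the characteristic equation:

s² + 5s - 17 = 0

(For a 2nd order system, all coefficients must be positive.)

Coefficients: 1, 5, -17. c=-17 not positive, so system is unstable.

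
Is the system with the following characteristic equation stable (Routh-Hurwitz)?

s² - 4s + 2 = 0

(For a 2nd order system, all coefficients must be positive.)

Coefficients: 1, -4, 2. b=-4 not positive, so system is unstable.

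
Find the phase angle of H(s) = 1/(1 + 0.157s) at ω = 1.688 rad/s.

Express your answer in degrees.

Phase = -arctan(ωτ) = -arctan(1.688 × 0.157) = -14.8°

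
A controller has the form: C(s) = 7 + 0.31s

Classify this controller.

This is a Proportional-Derivative (PD) controller.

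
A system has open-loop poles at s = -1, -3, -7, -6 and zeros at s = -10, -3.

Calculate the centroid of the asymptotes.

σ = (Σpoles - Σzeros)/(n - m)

σ = (Σpoles - Σzeros)/(n - m) = (-17 - (-13))/(4 - 2) = -4/2 = -2.0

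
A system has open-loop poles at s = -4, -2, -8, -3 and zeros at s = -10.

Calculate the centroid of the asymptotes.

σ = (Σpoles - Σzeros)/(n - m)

σ = (Σpoles - Σzeros)/(n - m) = (-17 - (-10))/(4 - 1) = -7/3 = -2.33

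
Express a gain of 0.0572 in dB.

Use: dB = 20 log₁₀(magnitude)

dB = 20 log₁₀(0.0572) = -24.9 dB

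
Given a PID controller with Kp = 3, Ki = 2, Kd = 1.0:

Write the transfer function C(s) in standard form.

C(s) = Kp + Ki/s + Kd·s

Substituting values: C(s) = 3 + 2/s + 1.0s = (s² + 3s + 2)/s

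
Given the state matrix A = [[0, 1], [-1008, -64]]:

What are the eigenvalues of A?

det(A - λI) = λ² - (-64)λ + 1008 = (λ - (-36))(λ - (-28)). Eigenvalues: -36, -28.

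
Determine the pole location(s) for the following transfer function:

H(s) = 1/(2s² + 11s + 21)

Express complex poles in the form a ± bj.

Discriminant = 11² - 4×2×21 = 121 - 168 = -47 < 0, so the poles are a complex conjugate pair s = (-11 ± j√47)/(2×2). Real part = -11/(2×2) = -11/4 = -2.75; imaginary part = ±√47/(2×2) ≈ 1.7139. Poles: s = -2.75 ± 1.7139j.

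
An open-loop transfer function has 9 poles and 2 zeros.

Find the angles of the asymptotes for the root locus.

n - m = 9 - 2 = 7. Angles: θk = (2k + 1)·180°/7 = 25.71°, 77.14°, 128.57°, 180°, 231.43°, 282.86°, 334.29°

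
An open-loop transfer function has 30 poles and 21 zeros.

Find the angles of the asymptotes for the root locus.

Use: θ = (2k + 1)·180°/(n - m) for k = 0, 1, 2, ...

n - m = 30 - 21 = 9. Angles: θk = (2k + 1)·180°/9 = 20°, 60°, 100°, 140°, 180°, 220°, 260°, 300°, 340°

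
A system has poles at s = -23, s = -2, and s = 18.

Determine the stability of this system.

Pole(s) at s = 18 are not in the left half-plane. System is unstable.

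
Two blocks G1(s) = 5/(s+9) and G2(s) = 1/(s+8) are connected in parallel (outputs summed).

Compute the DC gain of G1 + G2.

Parallel: G_eq = G1 + G2. DC gain = G1(0) + G2(0) = 5/9 + 1/8 = 0.5556 + 0.125 = 0.6806.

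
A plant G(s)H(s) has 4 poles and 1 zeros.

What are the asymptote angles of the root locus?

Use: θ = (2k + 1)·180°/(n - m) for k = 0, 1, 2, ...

n - m = 4 - 1 = 3. Angles: θk = (2k + 1)·180°/3 = 60°, 180°, 300°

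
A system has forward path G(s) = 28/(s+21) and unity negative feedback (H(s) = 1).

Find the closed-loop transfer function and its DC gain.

T(s) = G/(1+GH) = [28/(s+21)] / [1 + 28/(s+21)] = 28/(s+21+28) = 28/(s+49). DC gain = 28/49 = 0.5714.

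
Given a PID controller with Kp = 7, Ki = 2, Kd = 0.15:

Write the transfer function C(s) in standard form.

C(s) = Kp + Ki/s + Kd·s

Substituting values: C(s) = 7 + 2/s + 0.15s = (0.15s² + 7s + 2)/s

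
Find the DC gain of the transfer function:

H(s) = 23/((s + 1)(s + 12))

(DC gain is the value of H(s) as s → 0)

DC gain = H(0) = 23/(1 × 12) = 23/12 = 1.9167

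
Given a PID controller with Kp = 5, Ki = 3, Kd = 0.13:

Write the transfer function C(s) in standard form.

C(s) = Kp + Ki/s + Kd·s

Substituting values: C(s) = 5 + 3/s + 0.13s = (0.13s² + 5s + 3)/s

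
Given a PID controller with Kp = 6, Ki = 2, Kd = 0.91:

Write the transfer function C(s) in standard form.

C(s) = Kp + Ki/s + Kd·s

Substituting values: C(s) = 6 + 2/s + 0.91s = (0.91s² + 6s + 2)/s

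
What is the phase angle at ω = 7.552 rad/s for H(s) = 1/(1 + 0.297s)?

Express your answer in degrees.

Phase = -arctan(ωτ) = -arctan(7.552 × 0.297) = -66.0°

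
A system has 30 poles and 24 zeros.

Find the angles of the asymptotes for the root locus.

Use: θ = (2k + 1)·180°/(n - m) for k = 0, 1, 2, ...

n - m = 30 - 24 = 6. Angles: θk = (2k + 1)·180°/6 = 30°, 90°, 150°, 210°, 270°, 330°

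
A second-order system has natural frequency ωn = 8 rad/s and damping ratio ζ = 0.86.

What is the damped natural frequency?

ωd = ωn√(1 - ζ²) = 8√(1 - 0.86²) = 4.08 rad/s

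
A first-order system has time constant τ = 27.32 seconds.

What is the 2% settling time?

For first-order system, 2% settling time ≈ 4τ = 4 × 27.32 = 109.28 s.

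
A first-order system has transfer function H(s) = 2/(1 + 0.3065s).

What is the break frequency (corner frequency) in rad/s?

Corner frequency = 1/τ = 1/0.3065 = 3.263 rad/s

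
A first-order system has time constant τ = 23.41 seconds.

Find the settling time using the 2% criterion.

For first-order system, 2% settling time ≈ 4τ = 4 × 23.41 = 93.64 s.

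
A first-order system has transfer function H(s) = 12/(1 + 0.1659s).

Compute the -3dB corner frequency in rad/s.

Corner frequency = 1/τ = 1/0.1659 = 6.028 rad/s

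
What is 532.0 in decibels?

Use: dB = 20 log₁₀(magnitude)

dB = 20 log₁₀(532.0) = 54.5 dB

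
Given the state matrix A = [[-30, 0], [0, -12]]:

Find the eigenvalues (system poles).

For diagonal matrix, eigenvalues are diagonal entries: λ₁ = -30, λ₂ = -12.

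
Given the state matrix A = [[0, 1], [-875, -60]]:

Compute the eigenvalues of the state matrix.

det(A - λI) = λ² - (-60)λ + 875 = (λ - (-25))(λ - (-35)). Eigenvalues: -25, -35.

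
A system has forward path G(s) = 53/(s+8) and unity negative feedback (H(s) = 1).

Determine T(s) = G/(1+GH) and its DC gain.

T(s) = G/(1+GH) = [53/(s+8)] / [1 + 53/(s+8)] = 53/(s+8+53) = 53/(s+61). DC gain = 53/61 = 0.8689.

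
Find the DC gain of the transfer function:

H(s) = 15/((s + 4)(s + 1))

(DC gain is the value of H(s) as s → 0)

DC gain = H(0) = 15/(4 × 1) = 15/4 = 3.75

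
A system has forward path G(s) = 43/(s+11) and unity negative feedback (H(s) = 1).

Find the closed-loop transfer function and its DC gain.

T(s) = G/(1+GH) = [43/(s+11)] / [1 + 43/(s+11)] = 43/(s+11+43) = 43/(s+54). DC gain = 43/54 = 0.7963.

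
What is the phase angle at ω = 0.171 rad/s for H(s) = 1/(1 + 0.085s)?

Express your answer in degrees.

Phase = -arctan(ωτ) = -arctan(0.171 × 0.085) = -0.8°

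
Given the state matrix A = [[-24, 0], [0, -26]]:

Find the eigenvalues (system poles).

For diagonal matrix, eigenvalues are diagonal entries: λ₁ = -24, λ₂ = -26.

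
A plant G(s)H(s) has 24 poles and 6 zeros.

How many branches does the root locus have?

Root locus has n branches where n = number of poles = 24.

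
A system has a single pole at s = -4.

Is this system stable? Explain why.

Pole at s = -4 is in the left half-plane. Stable.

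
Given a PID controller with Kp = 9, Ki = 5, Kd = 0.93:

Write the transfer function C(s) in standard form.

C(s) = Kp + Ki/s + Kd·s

Substituting values: C(s) = 9 + 5/s + 0.93s = (0.93s² + 9s + 5)/s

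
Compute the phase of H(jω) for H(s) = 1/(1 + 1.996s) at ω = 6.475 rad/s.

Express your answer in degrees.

Phase = -arctan(ωτ) = -arctan(6.475 × 1.996) = -85.6°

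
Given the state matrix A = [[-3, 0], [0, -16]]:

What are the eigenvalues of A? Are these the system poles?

For diagonal matrix, eigenvalues are diagonal entries: λ₁ = -3, λ₂ = -16. Eigenvalues of A = system poles.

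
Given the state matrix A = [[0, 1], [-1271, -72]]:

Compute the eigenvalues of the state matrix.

det(A - λI) = λ² - (-72)λ + 1271 = (λ - (-31))(λ - (-41)). Eigenvalues: -31, -41.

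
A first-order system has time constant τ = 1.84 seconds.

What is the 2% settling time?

For first-order system, 2% settling time ≈ 4τ = 4 × 1.84 = 7.36 s.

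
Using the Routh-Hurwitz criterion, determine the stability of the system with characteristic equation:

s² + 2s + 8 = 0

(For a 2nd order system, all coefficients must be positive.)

Coefficients: 1, 2, 8. All positive, so system is stable.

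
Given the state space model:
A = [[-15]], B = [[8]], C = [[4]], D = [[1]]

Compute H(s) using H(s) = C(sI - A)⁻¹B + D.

(sI - A)⁻¹ = 1/(s + 15). H(s) = 4×8/(s + 15) + 1 = (s + 47)/(s + 15).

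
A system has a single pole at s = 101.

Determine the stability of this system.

Pole at s = 101 is in the right half-plane. Unstable.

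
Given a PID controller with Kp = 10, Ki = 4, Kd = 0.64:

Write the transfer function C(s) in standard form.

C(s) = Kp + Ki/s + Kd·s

Substituting values: C(s) = 10 + 4/s + 0.64s = (0.64s² + 10s + 4)/s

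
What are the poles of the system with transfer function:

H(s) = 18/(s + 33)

Pole is where denominator = 0: s + 33 = 0, so s = -33.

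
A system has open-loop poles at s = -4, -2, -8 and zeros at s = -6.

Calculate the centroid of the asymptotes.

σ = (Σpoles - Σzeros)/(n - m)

σ = (Σpoles - Σzeros)/(n - m) = (-14 - (-6))/(3 - 1) = -8/2 = -4.0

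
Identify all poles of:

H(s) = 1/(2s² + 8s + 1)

Discriminant = 8² - 4×2×1 = 64 - 8 = 56 > 0, so two distinct real poles. Using quadratic formula: s = (-8 ± √56)/(2×2) = (-8 ± √56)/4, with √56 ≈ 7.4833. s₁ ≈ -0.1292, s₂ ≈ -3.8708. Poles: s₁ = -0.1292, s₂ = -3.8708.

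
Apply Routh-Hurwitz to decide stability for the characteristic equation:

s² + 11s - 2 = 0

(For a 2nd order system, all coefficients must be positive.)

Coefficients: 1, 11, -2. c=-2 not positive, so system is unstable.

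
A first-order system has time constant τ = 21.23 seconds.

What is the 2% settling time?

For first-order system, 2% settling time ≈ 4τ = 4 × 21.23 = 84.92 s.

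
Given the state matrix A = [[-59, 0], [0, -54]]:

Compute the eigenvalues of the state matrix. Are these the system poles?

For diagonal matrix, eigenvalues are diagonal entries: λ₁ = -59, λ₂ = -54. Eigenvalues of A = system poles.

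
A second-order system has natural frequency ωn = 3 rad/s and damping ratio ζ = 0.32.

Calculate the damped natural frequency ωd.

ωd = ωn√(1 - ζ²) = 3√(1 - 0.32²) = 2.84 rad/s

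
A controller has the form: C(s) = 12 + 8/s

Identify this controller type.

This is a Proportional-Integral (PI) controller.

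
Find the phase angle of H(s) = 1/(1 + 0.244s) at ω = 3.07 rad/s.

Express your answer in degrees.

Phase = -arctan(ωτ) = -arctan(3.07 × 0.244) = -36.8°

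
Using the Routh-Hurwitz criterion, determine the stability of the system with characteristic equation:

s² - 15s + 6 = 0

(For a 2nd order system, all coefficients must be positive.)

Coefficients: 1, -15, 6. b=-15 not positive, so system is unstable.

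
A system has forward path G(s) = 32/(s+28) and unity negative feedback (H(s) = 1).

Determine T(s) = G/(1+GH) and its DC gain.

T(s) = G/(1+GH) = [32/(s+28)] / [1 + 32/(s+28)] = 32/(s+28+32) = 32/(s+60). DC gain = 32/60 = 0.5333.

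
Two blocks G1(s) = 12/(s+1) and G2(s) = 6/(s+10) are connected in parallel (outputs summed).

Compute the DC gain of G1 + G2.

Parallel: G_eq = G1 + G2. DC gain = G1(0) + G2(0) = 12/1 + 6/10 = 12 + 0.6 = 12.6.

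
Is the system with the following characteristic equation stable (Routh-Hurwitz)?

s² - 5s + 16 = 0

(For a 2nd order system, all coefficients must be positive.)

Coefficients: 1, -5, 16. b=-5 not positive, so system is unstable.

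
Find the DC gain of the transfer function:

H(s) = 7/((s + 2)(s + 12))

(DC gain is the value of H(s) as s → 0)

DC gain = H(0) = 7/(2 × 12) = 7/24 = 0.2917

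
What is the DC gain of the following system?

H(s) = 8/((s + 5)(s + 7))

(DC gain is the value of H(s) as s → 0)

DC gain = H(0) = 8/(5 × 7) = 8/35 = 0.2286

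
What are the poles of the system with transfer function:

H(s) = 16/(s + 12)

Pole is where denominator = 0: s + 12 = 0, so s = -12.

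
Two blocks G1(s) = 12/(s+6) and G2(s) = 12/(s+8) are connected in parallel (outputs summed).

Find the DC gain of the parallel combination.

Parallel: G_eq = G1 + G2. DC gain = G1(0) + G2(0) = 12/6 + 12/8 = 2 + 1.5 = 3.5.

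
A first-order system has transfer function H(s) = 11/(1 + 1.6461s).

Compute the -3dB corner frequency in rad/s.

Corner frequency = 1/τ = 1/1.6461 = 0.607 rad/s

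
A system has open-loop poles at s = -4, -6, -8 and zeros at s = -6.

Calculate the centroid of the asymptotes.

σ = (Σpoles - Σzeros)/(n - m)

σ = (Σpoles - Σzeros)/(n - m) = (-18 - (-6))/(3 - 1) = -12/2 = -6.0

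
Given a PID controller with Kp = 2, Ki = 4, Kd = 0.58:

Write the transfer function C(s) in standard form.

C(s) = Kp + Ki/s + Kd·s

Substituting values: C(s) = 2 + 4/s + 0.58s = (0.58s² + 2s + 4)/s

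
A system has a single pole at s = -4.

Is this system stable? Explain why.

Pole at s = -4 is in the left half-plane. Stable.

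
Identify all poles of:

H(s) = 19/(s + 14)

Pole is where denominator = 0: s + 14 = 0, so s = -14.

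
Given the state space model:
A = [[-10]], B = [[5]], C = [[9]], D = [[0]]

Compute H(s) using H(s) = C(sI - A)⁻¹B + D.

(sI - A)⁻¹ = 1/(s + 10). H(s) = 9 × 5/(s + 10) + 0 = 45/(s + 10).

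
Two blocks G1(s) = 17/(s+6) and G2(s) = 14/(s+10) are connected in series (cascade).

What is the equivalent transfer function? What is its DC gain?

Series: multiply transfer functions. G_eq = 17/(s+6) × 14/(s+10) = 238/((s+6)(s+10)). DC gain = 238/(6×10) = 3.9667.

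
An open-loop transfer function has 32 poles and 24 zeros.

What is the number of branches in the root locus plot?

Root locus has n branches where n = number of poles = 32.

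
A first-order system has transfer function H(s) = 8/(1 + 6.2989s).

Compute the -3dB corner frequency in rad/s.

Corner frequency = 1/τ = 1/6.2989 = 0.159 rad/s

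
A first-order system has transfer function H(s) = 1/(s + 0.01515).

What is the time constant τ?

For H(s) = 1/(s + 1/τ), the pole is at -1/τ = -0.01515, so τ = 1/0.01515 = 66.01 s.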